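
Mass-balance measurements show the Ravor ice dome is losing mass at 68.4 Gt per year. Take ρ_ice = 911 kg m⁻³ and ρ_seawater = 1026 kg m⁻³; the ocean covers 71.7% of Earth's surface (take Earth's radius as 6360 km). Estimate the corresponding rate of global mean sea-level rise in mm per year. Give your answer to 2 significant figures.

ρ_w = 1026 kg m⁻³. Annual water volume added = 68.4 Gt / ρ_w = 6.840×10^13 kg / 1026 kg m⁻³ = 6.667×10^10 m³.
Δh per year = 6.667×10^10 / 3.64×10^14 = 1.83×10^-4 m = 0.18 mm.

≈ 0.18 mm/yr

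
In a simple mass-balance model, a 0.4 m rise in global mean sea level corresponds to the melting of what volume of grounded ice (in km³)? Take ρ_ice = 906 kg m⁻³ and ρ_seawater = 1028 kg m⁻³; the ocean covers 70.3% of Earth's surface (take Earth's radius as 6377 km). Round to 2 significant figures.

≈ 1.6×10^5 km³

Required water volume = Δh × A = 0.4 m × 3.59×10^14 m² = 1.437×10^14 m³ = 1.437×10^5 km³.
Ice volume = water volume × ρ_w/ρ_ice = 1.437×10^5 × 1028/906 = 1.6×10^5 km³.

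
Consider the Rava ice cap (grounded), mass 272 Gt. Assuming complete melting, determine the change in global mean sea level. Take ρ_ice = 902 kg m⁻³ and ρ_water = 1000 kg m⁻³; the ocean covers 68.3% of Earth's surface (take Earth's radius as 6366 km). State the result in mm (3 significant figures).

≈ 0.782 mm

Rava: 272 Gt = 2.720×10^14 kg; dividing by ρ_w = 1000 kg m⁻³ gives 2.720×10^11 m³ of water.
Spread over 3.48×10^14 m² of ocean, Δh = 2.720×10^11 / 3.48×10^14 = 7.82×10^-4 m = 0.782 mm.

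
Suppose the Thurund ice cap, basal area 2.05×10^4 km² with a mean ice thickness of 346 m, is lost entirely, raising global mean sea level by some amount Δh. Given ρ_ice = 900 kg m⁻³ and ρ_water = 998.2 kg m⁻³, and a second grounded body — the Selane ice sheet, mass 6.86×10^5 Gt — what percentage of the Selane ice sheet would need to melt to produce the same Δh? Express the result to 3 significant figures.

≈ 0.931 %

Equal sea-level rise means equal mass of meltwater, i.e. equal mass of ice lost.
Ice mass of Thurund: 6.384×10^15 kg; ice mass of Selane: 6.860×10^17 kg.
Fraction required = 6.384×10^15 / 6.860×10^17 = 9.31×10^-3 → 0.931 %.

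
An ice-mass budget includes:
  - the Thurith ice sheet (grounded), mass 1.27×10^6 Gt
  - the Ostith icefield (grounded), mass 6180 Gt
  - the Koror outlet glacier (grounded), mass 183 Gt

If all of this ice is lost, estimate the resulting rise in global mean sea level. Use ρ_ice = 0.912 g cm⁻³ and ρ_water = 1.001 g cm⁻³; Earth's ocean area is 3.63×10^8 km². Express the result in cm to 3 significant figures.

Thurith: 1.27×10^6 Gt = 1.270×10^18 kg; dividing by ρ_w = 1.001 g cm⁻³ = 1001 kg m⁻³ gives 1.269×10^15 m³ of water.
Ostith: 6180 Gt = 6.180×10^15 kg; dividing by ρ_w = 1001 kg m⁻³ gives 6.174×10^12 m³ of water.
Koror: 183 Gt = 1.830×10^14 kg; dividing by ρ_w = 1001 kg m⁻³ gives 1.828×10^11 m³ of water.
Total added water ≈ 1.275×10^15 m³ over 3.63×10^14 m² → Δh = 3.51 m = 351 cm.

≈ 351 cm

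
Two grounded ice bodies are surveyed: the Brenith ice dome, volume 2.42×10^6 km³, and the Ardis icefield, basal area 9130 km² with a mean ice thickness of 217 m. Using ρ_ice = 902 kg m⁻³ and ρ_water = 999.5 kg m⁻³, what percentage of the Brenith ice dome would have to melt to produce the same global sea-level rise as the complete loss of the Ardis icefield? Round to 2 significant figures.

Equal sea-level rise means equal mass of meltwater, i.e. equal mass of ice lost.
Ice mass of Ardis: 1.787×10^15 kg; ice mass of Brenith: 2.183×10^18 kg.
Fraction required = 1.787×10^15 / 2.183×10^18 = 8.19×10^-4 → 0.082 %.

≈ 0.082 %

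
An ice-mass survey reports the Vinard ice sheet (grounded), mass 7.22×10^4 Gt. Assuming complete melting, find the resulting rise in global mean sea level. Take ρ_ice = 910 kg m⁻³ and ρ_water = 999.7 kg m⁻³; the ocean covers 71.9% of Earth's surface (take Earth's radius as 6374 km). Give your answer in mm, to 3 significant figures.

Vinard: 7.22×10^4 Gt = 7.220×10^16 kg; dividing by ρ_w = 999.7 kg m⁻³ gives 7.222×10^13 m³ of water.
Spread over 3.67×10^14 m² of ocean, Δh = 7.222×10^13 / 3.67×10^14 = 0.197 m = 197 mm.

≈ 197 mm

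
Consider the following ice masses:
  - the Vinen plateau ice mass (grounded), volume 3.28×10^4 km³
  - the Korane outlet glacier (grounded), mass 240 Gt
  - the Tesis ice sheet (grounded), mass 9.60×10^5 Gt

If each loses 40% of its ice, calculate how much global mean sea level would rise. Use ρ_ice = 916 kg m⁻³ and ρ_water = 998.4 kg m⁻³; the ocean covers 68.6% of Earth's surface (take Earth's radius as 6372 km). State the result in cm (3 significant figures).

Vinen: 0.4 × 3.28×10^4 km³ × (916/998.4) = 1.204×10^4 km³ of water.
Korane: 0.4 × 240 Gt = 9.600×10^13 kg; dividing by ρ_w = 998.4 kg m⁻³ gives 9.615×10^10 m³ of water.
Tesis: 0.4 × 9.60×10^5 Gt = 3.840×10^17 kg; dividing by ρ_w = 998.4 kg m⁻³ gives 3.846×10^14 m³ of water.
Total added water ≈ 3.967×10^14 m³ over 3.50×10^14 m² → Δh = 1.13 m = 113 cm.

≈ 113 cm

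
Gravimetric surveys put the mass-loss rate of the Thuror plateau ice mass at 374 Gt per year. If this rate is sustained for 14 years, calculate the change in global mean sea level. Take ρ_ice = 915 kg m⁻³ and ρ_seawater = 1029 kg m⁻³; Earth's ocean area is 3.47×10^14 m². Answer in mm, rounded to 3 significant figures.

Total mass lost = 374 Gt/yr × 14 yr = 5236 Gt = 5.236×10^15 kg.
ρ_w = 1029 kg m⁻³, so water volume = 5.236×10^15 / 1029 = 5.088×10^12 m³.
Δh = 5.088×10^12 / 3.47×10^14 = 0.0147 m = 14.7 mm.

≈ 14.7 mm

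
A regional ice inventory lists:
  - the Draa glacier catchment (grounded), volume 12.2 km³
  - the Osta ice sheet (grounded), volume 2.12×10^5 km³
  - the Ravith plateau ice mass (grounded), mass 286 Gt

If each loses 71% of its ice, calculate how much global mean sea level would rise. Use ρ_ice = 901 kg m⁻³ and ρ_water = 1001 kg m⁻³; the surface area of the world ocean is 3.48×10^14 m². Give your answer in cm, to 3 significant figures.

≈ 39.0 cm

Draa: 0.71 × 12.2 km³ × (901/1001) = 7.797 km³ of water.
Osta: 0.71 × 2.12×10^5 km³ × (901/1001) = 1.355×10^5 km³ of water.
Ravith: 0.71 × 286 Gt = 2.031×10^14 kg; dividing by ρ_w = 1001 kg m⁻³ gives 2.029×10^11 m³ of water.
Total added water ≈ 1.357×10^14 m³ over 3.48×10^14 m² → Δh = 0.390 m = 39.0 cm.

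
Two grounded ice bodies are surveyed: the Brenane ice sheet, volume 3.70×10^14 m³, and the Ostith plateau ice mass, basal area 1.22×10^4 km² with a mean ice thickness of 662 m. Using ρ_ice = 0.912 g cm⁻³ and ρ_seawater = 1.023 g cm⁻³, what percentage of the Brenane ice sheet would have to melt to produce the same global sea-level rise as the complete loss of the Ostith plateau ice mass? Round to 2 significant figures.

≈ 2.2 %

Equal sea-level rise means equal mass of meltwater, i.e. equal mass of ice lost.
Ice mass of Ostith: 7.366×10^15 kg; ice mass of Brenane: 3.374×10^17 kg.
Fraction required = 7.366×10^15 / 3.374×10^17 = 0.0218 → 2.2 %.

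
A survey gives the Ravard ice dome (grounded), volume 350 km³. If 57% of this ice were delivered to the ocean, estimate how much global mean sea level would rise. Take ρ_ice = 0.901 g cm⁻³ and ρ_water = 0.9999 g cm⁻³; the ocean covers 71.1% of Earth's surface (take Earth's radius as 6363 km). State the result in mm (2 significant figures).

≈ 0.50 mm

Ravard: 0.57 × 350 km³ × (901/999.9) = 179.8 km³ of water.
Spread over 3.62×10^14 m² of ocean, Δh = 1.798×10^11 / 3.62×10^14 = 4.97×10^-4 m = 0.50 mm.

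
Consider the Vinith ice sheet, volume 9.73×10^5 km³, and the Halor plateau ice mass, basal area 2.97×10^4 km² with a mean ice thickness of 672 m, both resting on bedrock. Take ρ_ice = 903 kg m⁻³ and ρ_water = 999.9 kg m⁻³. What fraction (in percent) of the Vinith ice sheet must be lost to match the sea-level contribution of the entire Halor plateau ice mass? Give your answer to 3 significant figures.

Equal sea-level rise means equal mass of meltwater, i.e. equal mass of ice lost.
Ice mass of Halor: 1.802×10^16 kg; ice mass of Vinith: 8.786×10^17 kg.
Fraction required = 1.802×10^16 / 8.786×10^17 = 0.0205 → 2.05 %.

≈ 2.05 %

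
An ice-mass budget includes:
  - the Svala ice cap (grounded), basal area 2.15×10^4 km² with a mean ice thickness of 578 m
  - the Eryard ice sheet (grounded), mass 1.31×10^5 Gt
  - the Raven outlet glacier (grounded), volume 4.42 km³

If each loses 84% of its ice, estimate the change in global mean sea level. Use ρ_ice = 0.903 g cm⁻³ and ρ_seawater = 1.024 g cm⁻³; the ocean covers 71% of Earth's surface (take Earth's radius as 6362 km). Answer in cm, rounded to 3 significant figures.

≈ 32.3 cm

Svala: ice volume = 2.15×10^4 km² × 578 m = 1.243×10^4 km³; 0.84 × 1.243×10^4 × (903/1024) = 9205 km³ of water.
Eryard: 0.84 × 1.31×10^5 Gt = 1.100×10^17 kg; dividing by ρ_w = 1.024 g cm⁻³ = 1024 kg m⁻³ gives 1.075×10^14 m³ of water.
Raven: 0.84 × 4.42 km³ × (903/1024) = 3.274 km³ of water.
Total added water ≈ 1.167×10^14 m³ over 3.61×10^14 m² → Δh = 0.323 m = 32.3 cm.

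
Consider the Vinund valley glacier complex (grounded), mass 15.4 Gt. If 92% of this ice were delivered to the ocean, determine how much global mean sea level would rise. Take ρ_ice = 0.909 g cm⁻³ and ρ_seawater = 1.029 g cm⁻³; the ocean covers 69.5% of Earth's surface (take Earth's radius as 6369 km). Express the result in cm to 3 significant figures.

≈ 3.89×10^-3 cm

Vinund: 0.92 × 15.4 Gt = 1.417×10^13 kg; dividing by ρ_w = 1.029 g cm⁻³ = 1029 kg m⁻³ gives 1.377×10^10 m³ of water.
Spread over 3.54×10^14 m² of ocean, Δh = 1.377×10^10 / 3.54×10^14 = 3.89×10^-5 m = 3.89×10^-3 cm.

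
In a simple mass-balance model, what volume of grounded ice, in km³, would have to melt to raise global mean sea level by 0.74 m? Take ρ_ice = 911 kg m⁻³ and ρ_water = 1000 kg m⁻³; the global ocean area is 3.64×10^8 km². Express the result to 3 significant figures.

≈ 2.96×10^5 km³

Required water volume = Δh × A = 0.74 m × 3.64×10^14 m² = 2.694×10^14 m³ = 2.694×10^5 km³.
Ice volume = water volume × ρ_w/ρ_ice = 2.694×10^5 × 1000/911 = 2.96×10^5 km³.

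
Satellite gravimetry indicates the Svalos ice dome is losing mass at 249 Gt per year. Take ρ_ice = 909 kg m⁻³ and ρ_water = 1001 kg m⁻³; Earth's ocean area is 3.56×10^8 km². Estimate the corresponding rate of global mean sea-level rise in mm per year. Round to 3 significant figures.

≈ 0.699 mm/yr

ρ_w = 1001 kg m⁻³. Annual water volume added = 249 Gt / ρ_w = 2.490×10^14 kg / 1001 kg m⁻³ = 2.488×10^11 m³.
Δh per year = 2.488×10^11 / 3.56×10^14 = 6.99×10^-4 m = 0.699 mm.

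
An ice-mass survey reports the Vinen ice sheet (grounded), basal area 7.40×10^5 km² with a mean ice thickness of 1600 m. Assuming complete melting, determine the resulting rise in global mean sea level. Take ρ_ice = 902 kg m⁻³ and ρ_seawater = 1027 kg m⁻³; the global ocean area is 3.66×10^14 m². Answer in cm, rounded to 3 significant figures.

≈ 284 cm

Vinen: ice volume = 7.40×10^5 km² × 1600 m = 1.184×10^6 km³; 1.184×10^6 × (902/1027) = 1.040×10^6 km³ of water.
Spread over 3.66×10^14 m² of ocean, Δh = 1.040×10^15 / 3.66×10^14 = 2.84 m = 284 cm.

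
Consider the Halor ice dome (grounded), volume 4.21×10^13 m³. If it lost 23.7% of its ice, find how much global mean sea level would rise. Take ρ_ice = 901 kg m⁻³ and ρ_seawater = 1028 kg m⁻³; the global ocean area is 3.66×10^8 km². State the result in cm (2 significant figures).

Halor: 0.237 × 4.21×10^13 m³ × (901/1028) = 8.745×10^12 m³ of water.
Spread over 3.66×10^14 m² of ocean, Δh = 8.745×10^12 / 3.66×10^14 = 0.0239 m = 2.4 cm.

≈ 2.4 cm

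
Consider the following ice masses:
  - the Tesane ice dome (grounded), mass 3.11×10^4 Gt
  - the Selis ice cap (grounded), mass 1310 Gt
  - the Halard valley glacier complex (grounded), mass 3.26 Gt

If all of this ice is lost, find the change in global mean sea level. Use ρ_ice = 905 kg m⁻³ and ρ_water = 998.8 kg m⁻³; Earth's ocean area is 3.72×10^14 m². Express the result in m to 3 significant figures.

Tesane: 3.11×10^4 Gt = 3.110×10^16 kg; dividing by ρ_w = 998.8 kg m⁻³ gives 3.114×10^13 m³ of water.
Selis: 1310 Gt = 1.310×10^15 kg; dividing by ρ_w = 998.8 kg m⁻³ gives 1.312×10^12 m³ of water.
Halard: 3.26 Gt = 3.260×10^12 kg; dividing by ρ_w = 998.8 kg m⁻³ gives 3.264×10^9 m³ of water.
Total added water ≈ 3.245×10^13 m³ over 3.72×10^14 m² → Δh = 0.0872 m.

≈ 0.0872 m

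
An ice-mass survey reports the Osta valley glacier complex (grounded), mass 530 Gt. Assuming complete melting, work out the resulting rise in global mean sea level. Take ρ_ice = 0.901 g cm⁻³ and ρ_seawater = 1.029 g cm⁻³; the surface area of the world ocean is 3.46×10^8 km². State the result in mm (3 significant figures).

≈ 1.49 mm

Osta: 530 Gt = 5.300×10^14 kg; dividing by ρ_w = 1.029 g cm⁻³ = 1029 kg m⁻³ gives 5.151×10^11 m³ of water.
Spread over 3.46×10^14 m² of ocean, Δh = 5.151×10^11 / 3.46×10^14 = 1.49×10^-3 m = 1.49 mm.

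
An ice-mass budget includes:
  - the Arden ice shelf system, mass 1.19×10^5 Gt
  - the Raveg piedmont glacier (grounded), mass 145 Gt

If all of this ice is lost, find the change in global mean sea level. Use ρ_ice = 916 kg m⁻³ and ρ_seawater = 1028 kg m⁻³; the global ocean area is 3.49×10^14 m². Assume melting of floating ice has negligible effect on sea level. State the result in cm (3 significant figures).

≈ 0.0404 cm

The Arden ice shelf system is floating and already displaces its own weight of water, so its melt adds essentially nothing to sea level.
Raveg: 145 Gt = 1.450×10^14 kg; dividing by ρ_w = 1028 kg m⁻³ gives 1.411×10^11 m³ of water.
Total added water ≈ 1.411×10^11 m³ over 3.49×10^14 m² → Δh = 4.04×10^-4 m = 0.0404 cm.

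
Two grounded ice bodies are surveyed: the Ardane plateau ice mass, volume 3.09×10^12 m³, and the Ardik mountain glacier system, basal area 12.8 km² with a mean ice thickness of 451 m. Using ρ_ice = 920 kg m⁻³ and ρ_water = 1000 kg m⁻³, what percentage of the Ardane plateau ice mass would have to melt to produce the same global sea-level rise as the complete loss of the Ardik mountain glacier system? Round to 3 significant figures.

≈ 0.187 %

Equal sea-level rise means equal mass of meltwater, i.e. equal mass of ice lost.
Ice mass of Ardik: 5.311×10^12 kg; ice mass of Ardane: 2.843×10^15 kg.
Fraction required = 5.311×10^12 / 2.843×10^15 = 1.87×10^-3 → 0.187 %.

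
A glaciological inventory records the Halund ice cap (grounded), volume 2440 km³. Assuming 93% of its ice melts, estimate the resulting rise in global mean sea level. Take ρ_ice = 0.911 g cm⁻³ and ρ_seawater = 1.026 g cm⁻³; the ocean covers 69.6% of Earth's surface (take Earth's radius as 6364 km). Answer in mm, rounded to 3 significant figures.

Halund: 0.93 × 2440 km³ × (911/1026) = 2015 km³ of water.
Spread over 3.54×10^14 m² of ocean, Δh = 2.015×10^12 / 3.54×10^14 = 5.69×10^-3 m = 5.69 mm.

≈ 5.69 mm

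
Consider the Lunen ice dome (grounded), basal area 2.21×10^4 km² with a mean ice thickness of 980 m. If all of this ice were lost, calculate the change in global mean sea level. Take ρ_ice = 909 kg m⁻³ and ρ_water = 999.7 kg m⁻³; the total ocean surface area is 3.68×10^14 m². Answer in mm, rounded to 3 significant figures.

Lunen: ice volume = 2.21×10^4 km² × 980 m = 2.166×10^4 km³; 2.166×10^4 × (909/999.7) = 1.969×10^4 km³ of water.
Spread over 3.68×10^14 m² of ocean, Δh = 1.969×10^13 / 3.68×10^14 = 0.0535 m = 53.5 mm.

≈ 53.5 mm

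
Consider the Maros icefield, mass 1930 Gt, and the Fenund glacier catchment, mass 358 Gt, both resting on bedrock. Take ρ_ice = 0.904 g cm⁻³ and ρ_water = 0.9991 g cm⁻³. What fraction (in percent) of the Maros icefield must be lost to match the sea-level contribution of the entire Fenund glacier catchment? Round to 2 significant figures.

Equal sea-level rise means equal mass of meltwater, i.e. equal mass of ice lost.
Ice mass of Fenund: 3.580×10^14 kg; ice mass of Maros: 1.930×10^15 kg.
Fraction required = 3.580×10^14 / 1.930×10^15 = 0.185 → 19 %.

≈ 19 %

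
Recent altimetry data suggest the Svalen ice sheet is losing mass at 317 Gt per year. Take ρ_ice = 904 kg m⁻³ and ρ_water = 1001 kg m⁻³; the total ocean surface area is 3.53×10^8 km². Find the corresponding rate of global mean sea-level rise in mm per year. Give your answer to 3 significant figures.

≈ 0.897 mm/yr

ρ_w = 1001 kg m⁻³. Annual water volume added = 317 Gt / ρ_w = 3.170×10^14 kg / 1001 kg m⁻³ = 3.167×10^11 m³.
Δh per year = 3.167×10^11 / 3.53×10^14 = 8.97×10^-4 m = 0.897 mm.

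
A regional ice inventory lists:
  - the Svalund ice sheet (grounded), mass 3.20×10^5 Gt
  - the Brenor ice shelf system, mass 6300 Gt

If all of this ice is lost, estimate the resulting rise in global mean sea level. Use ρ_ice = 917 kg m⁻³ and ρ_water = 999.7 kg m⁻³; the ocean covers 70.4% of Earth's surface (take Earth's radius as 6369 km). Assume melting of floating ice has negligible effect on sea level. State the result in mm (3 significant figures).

Svalund: 3.20×10^5 Gt = 3.200×10^17 kg; dividing by ρ_w = 999.7 kg m⁻³ gives 3.201×10^14 m³ of water.
The Brenor ice shelf system is floating and already displaces its own weight of water, so its melt adds essentially nothing to sea level.
Total added water ≈ 3.201×10^14 m³ over 3.59×10^14 m² → Δh = 0.892 m = 892 mm.

≈ 892 mm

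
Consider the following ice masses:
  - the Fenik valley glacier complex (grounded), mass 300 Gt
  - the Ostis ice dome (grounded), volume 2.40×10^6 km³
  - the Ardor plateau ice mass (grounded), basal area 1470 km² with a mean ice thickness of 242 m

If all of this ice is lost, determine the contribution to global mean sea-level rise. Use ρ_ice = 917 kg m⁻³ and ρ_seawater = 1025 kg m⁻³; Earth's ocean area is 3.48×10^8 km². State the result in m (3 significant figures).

≈ 6.17 m

Fenik: 300 Gt = 3.000×10^14 kg; dividing by ρ_w = 1025 kg m⁻³ gives 2.927×10^11 m³ of water.
Ostis: 2.40×10^6 km³ × (917/1025) = 2.147×10^6 km³ of water.
Ardor: ice volume = 1470 km² × 242 m = 355.7 km³; 355.7 × (917/1025) = 318.3 km³ of water.
Total added water ≈ 2.148×10^15 m³ over 3.48×10^14 m² → Δh = 6.17 m.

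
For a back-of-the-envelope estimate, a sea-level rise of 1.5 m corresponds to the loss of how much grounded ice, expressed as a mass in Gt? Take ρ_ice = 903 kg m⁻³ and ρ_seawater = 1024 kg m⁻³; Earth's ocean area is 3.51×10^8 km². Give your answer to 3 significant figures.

≈ 5.39×10^5 Gt

Required water volume = Δh × A = 1.5 m × 3.51×10^14 m² = 5.265×10^14 m³.
ρ_w = 1024 kg m⁻³, so the mass of water = 5.265×10^14 m³ × 1024 kg m⁻³ = 5.391×10^17 kg = 5.39×10^5 Gt (and the same mass of ice, by conservation).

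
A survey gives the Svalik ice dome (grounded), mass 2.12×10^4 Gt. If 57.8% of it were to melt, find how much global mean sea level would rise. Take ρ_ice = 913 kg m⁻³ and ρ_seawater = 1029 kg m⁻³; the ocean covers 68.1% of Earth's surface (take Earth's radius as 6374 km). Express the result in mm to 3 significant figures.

Svalik: 0.578 × 2.12×10^4 Gt = 1.225×10^16 kg; dividing by ρ_w = 1029 kg m⁻³ gives 1.191×10^13 m³ of water.
Spread over 3.48×10^14 m² of ocean, Δh = 1.191×10^13 / 3.48×10^14 = 0.0343 m = 34.3 mm.

≈ 34.3 mm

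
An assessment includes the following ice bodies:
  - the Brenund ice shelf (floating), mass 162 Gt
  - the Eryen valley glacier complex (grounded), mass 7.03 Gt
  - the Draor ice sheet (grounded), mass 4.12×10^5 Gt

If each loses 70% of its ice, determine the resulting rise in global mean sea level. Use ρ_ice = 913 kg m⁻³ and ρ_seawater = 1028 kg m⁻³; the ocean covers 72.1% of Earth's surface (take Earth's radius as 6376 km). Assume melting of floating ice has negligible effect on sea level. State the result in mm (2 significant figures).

≈ 760 mm

The Brenund ice shelf is floating and already displaces its own weight of water, so its melt adds essentially nothing to sea level.
Eryen: 0.7 × 7.03 Gt = 4.921×10^12 kg; dividing by ρ_w = 1028 kg m⁻³ gives 4.787×10^9 m³ of water.
Draor: 0.7 × 4.12×10^5 Gt = 2.884×10^17 kg; dividing by ρ_w = 1028 kg m⁻³ gives 2.805×10^14 m³ of water.
Total added water ≈ 2.805×10^14 m³ over 3.68×10^14 m² → Δh = 0.762 m = 760 mm.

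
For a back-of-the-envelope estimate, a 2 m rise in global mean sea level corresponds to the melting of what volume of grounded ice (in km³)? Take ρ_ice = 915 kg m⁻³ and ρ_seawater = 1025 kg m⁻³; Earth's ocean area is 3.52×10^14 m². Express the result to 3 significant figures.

≈ 7.89×10^5 km³

Required water volume = Δh × A = 2 m × 3.52×10^14 m² = 7.040×10^14 m³ = 7.040×10^5 km³.
Ice volume = water volume × ρ_w/ρ_ice = 7.040×10^5 × 1025/915 = 7.89×10^5 km³.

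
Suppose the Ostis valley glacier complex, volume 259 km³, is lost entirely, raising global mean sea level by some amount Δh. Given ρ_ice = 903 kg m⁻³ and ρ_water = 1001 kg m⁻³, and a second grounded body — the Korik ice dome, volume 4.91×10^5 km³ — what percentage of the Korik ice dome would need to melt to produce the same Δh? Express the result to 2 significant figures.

Equal sea-level rise means equal mass of meltwater, i.e. equal mass of ice lost.
Ice mass of Ostis: 2.339×10^14 kg; ice mass of Korik: 4.434×10^17 kg.
Fraction required = 2.339×10^14 / 4.434×10^17 = 5.27×10^-4 → 0.053 %.

≈ 0.053 %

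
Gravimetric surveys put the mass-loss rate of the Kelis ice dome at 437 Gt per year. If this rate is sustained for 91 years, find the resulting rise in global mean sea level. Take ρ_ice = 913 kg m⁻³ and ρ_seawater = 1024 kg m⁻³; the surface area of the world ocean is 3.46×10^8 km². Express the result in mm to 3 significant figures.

Total mass lost = 437 Gt/yr × 91 yr = 3.977×10^4 Gt = 3.977×10^16 kg.
ρ_w = 1024 kg m⁻³, so water volume = 3.977×10^16 / 1024 = 3.883×10^13 m³.
Δh = 3.883×10^13 / 3.46×10^14 = 0.112 m = 112 mm.

≈ 112 mm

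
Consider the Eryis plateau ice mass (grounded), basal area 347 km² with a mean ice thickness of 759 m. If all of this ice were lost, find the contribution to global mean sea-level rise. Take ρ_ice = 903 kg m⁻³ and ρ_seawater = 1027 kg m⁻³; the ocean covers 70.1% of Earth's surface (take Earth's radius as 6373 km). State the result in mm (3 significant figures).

≈ 0.647 mm

Eryis: ice volume = 347 km² × 759 m = 263.4 km³; 263.4 × (903/1027) = 231.6 km³ of water.
Spread over 3.58×10^14 m² of ocean, Δh = 2.316×10^11 / 3.58×10^14 = 6.47×10^-4 m = 0.647 mm.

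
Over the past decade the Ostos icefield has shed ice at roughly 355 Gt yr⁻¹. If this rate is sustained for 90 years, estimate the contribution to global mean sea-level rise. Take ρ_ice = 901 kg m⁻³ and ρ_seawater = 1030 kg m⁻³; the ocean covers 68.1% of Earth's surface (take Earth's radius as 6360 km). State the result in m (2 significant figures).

Total mass lost = 355 Gt/yr × 90 yr = 3.195×10^4 Gt = 3.195×10^16 kg.
ρ_w = 1030 kg m⁻³, so water volume = 3.195×10^16 / 1030 = 3.102×10^13 m³.
Δh = 3.102×10^13 / 3.46×10^14 = 0.0896 m.

≈ 0.090 m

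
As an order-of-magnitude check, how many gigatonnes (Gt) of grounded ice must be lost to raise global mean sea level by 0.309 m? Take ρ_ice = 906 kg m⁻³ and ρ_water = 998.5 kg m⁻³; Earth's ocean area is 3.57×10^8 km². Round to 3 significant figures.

≈ 1.10×10^5 Gt

Required water volume = Δh × A = 0.309 m × 3.57×10^14 m² = 1.103×10^14 m³.
ρ_w = 998.5 kg m⁻³, so the mass of water = 1.103×10^14 m³ × 998.5 kg m⁻³ = 1.101×10^17 kg = 1.10×10^5 Gt (and the same mass of ice, by conservation).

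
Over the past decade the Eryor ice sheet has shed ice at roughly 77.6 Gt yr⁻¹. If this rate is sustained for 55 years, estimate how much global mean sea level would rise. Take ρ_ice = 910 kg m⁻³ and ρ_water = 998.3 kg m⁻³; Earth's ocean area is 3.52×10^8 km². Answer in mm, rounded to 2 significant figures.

Total mass lost = 77.6 Gt/yr × 55 yr = 4268 Gt = 4.268×10^15 kg.
ρ_w = 998.3 kg m⁻³, so water volume = 4.268×10^15 / 998.3 = 4.275×10^12 m³.
Δh = 4.275×10^12 / 3.52×10^14 = 0.0121 m = 12 mm.

≈ 12 mm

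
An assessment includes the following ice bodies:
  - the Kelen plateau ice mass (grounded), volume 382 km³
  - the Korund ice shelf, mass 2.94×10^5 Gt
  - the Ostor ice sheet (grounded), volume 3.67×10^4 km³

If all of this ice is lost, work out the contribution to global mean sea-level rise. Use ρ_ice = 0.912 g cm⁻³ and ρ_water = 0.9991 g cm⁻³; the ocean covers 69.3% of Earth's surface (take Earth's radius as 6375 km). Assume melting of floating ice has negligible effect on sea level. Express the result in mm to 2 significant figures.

≈ 96 mm

Kelen: 382 km³ × (912/999.1) = 348.7 km³ of water.
The Korund ice shelf is floating and already displaces its own weight of water, so its melt adds essentially nothing to sea level.
Ostor: 3.67×10^4 km³ × (912/999.1) = 3.350×10^4 km³ of water.
Total added water ≈ 3.385×10^13 m³ over 3.54×10^14 m² → Δh = 0.0956 m = 96 mm.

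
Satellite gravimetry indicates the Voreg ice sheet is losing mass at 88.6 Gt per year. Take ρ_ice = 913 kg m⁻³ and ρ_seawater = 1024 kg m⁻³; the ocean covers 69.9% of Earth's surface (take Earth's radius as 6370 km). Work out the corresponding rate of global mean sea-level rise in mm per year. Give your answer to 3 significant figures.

ρ_w = 1024 kg m⁻³. Annual water volume added = 88.6 Gt / ρ_w = 8.860×10^13 kg / 1024 kg m⁻³ = 8.652×10^10 m³.
Δh per year = 8.652×10^10 / 3.56×10^14 = 2.43×10^-4 m = 0.243 mm.

≈ 0.243 mm/yr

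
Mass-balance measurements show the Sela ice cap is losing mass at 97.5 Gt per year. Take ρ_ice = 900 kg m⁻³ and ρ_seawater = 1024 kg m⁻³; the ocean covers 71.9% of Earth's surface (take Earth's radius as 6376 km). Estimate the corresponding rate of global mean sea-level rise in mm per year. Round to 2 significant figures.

ρ_w = 1024 kg m⁻³. Annual water volume added = 97.5 Gt / ρ_w = 9.750×10^13 kg / 1024 kg m⁻³ = 9.521×10^10 m³.
Δh per year = 9.521×10^10 / 3.67×10^14 = 2.59×10^-4 m = 0.26 mm.

≈ 0.26 mm/yr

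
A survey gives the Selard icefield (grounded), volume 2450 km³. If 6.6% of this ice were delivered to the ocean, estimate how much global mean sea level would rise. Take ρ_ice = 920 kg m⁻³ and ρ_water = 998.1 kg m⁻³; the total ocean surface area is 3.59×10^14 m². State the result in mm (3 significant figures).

≈ 0.415 mm

Selard: 0.066 × 2450 km³ × (920/998.1) = 149.0 km³ of water.
Spread over 3.59×10^14 m² of ocean, Δh = 1.490×10^11 / 3.59×10^14 = 4.15×10^-4 m = 0.415 mm.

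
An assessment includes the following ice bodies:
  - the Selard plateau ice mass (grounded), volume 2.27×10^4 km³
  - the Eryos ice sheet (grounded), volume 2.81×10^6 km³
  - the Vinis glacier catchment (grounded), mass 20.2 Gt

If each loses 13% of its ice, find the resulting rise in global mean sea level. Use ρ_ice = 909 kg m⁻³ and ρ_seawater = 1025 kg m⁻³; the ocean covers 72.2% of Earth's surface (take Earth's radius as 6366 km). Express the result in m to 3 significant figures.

≈ 0.888 m

Selard: 0.13 × 2.27×10^4 km³ × (909/1025) = 2617 km³ of water.
Eryos: 0.13 × 2.81×10^6 km³ × (909/1025) = 3.240×10^5 km³ of water.
Vinis: 0.13 × 20.2 Gt = 2.626×10^12 kg; dividing by ρ_w = 1025 kg m⁻³ gives 2.562×10^9 m³ of water.
Total added water ≈ 3.266×10^14 m³ over 3.68×10^14 m² → Δh = 0.888 m.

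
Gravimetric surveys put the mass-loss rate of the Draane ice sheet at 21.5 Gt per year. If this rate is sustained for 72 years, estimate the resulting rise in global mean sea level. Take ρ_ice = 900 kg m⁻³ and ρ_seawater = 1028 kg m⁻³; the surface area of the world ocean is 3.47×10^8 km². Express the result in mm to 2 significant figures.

≈ 4.3 mm

Total mass lost = 21.5 Gt/yr × 72 yr = 1548 Gt = 1.548×10^15 kg.
ρ_w = 1028 kg m⁻³, so water volume = 1.548×10^15 / 1028 = 1.506×10^12 m³.
Δh = 1.506×10^12 / 3.47×10^14 = 4.34×10^-3 m = 4.3 mm.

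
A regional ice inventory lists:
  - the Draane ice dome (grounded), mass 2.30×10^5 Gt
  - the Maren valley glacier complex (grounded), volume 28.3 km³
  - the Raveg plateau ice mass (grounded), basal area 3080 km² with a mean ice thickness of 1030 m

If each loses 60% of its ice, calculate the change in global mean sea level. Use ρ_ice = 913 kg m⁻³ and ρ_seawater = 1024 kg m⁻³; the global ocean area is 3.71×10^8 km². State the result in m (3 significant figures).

Draane: 0.6 × 2.30×10^5 Gt = 1.380×10^17 kg; dividing by ρ_w = 1024 kg m⁻³ gives 1.348×10^14 m³ of water.
Maren: 0.6 × 28.3 km³ × (913/1024) = 15.14 km³ of water.
Raveg: ice volume = 3080 km² × 1030 m = 3172 km³; 0.6 × 3172 × (913/1024) = 1697 km³ of water.
Total added water ≈ 1.365×10^14 m³ over 3.71×10^14 m² → Δh = 0.368 m.

≈ 0.368 m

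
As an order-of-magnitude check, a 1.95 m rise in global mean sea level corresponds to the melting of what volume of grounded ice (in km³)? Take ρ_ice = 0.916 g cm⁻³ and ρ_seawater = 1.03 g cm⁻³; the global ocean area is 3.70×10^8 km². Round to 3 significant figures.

≈ 8.11×10^5 km³

Required water volume = Δh × A = 1.95 m × 3.70×10^14 m² = 7.215×10^14 m³ = 7.215×10^5 km³.
Ice volume = water volume × ρ_w/ρ_ice = 7.215×10^5 × 1030/916 = 8.11×10^5 km³.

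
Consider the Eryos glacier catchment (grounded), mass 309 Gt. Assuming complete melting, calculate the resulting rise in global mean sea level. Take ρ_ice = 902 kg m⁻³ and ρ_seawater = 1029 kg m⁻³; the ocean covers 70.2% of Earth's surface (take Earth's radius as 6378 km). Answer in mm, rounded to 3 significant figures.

≈ 0.837 mm

Eryos: 309 Gt = 3.090×10^14 kg; dividing by ρ_w = 1029 kg m⁻³ gives 3.003×10^11 m³ of water.
Spread over 3.59×10^14 m² of ocean, Δh = 3.003×10^11 / 3.59×10^14 = 8.37×10^-4 m = 0.837 mm.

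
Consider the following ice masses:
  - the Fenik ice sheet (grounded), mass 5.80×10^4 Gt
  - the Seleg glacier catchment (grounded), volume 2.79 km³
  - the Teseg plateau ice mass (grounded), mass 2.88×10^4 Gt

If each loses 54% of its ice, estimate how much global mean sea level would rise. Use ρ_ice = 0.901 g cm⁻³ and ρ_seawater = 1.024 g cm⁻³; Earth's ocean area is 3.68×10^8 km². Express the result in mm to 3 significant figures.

Fenik: 0.54 × 5.80×10^4 Gt = 3.132×10^16 kg; dividing by ρ_w = 1.024 g cm⁻³ = 1024 kg m⁻³ gives 3.059×10^13 m³ of water.
Seleg: 0.54 × 2.79 km³ × (901/1024) = 1.326 km³ of water.
Teseg: 0.54 × 2.88×10^4 Gt = 1.555×10^16 kg; dividing by ρ_w = 1024 kg m⁻³ gives 1.519×10^13 m³ of water.
Total added water ≈ 4.577×10^13 m³ over 3.68×10^14 m² → Δh = 0.124 m = 124 mm.

≈ 124 mm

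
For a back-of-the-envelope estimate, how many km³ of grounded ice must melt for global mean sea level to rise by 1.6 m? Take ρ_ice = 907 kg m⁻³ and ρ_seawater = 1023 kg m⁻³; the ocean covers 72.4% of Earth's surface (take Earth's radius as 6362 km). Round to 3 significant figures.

Required water volume = Δh × A = 1.6 m × 3.68×10^14 m² = 5.892×10^14 m³ = 5.892×10^5 km³.
Ice volume = water volume × ρ_w/ρ_ice = 5.892×10^5 × 1023/907 = 6.65×10^5 km³.

≈ 6.65×10^5 km³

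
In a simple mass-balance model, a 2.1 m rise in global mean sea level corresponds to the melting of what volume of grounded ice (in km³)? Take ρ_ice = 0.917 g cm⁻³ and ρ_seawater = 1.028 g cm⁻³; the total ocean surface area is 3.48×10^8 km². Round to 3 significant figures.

≈ 8.19×10^5 km³

Required water volume = Δh × A = 2.1 m × 3.48×10^14 m² = 7.308×10^14 m³ = 7.308×10^5 km³.
Ice volume = water volume × ρ_w/ρ_ice = 7.308×10^5 × 1028/917 = 8.19×10^5 km³.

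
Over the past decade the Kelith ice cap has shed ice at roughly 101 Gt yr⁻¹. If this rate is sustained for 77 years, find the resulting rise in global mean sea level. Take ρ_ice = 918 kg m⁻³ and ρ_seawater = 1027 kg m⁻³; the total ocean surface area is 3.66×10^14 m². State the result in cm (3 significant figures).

Total mass lost = 101 Gt/yr × 77 yr = 7777 Gt = 7.777×10^15 kg.
ρ_w = 1027 kg m⁻³, so water volume = 7.777×10^15 / 1027 = 7.573×10^12 m³.
Δh = 7.573×10^12 / 3.66×10^14 = 0.0207 m = 2.07 cm.

≈ 2.07 cm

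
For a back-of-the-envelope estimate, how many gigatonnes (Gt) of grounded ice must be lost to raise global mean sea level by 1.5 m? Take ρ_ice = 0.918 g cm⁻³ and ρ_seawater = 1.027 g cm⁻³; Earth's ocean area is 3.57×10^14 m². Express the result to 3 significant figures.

Required water volume = Δh × A = 1.5 m × 3.57×10^14 m² = 5.355×10^14 m³.
ρ_w = 1.027 g cm⁻³ = 1027 kg m⁻³, so the mass of water = 5.355×10^14 m³ × 1027 kg m⁻³ = 5.500×10^17 kg = 5.50×10^5 Gt (and the same mass of ice, by conservation).

≈ 5.50×10^5 Gt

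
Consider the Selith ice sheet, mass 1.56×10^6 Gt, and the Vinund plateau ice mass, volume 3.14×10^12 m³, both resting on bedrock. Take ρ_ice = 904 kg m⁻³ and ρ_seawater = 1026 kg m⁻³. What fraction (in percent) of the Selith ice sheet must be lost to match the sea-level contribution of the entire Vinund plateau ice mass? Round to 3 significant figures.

Equal sea-level rise means equal mass of meltwater, i.e. equal mass of ice lost.
Ice mass of Vinund: 2.839×10^15 kg; ice mass of Selith: 1.560×10^18 kg.
Fraction required = 2.839×10^15 / 1.560×10^18 = 1.82×10^-3 → 0.182 %.

≈ 0.182 %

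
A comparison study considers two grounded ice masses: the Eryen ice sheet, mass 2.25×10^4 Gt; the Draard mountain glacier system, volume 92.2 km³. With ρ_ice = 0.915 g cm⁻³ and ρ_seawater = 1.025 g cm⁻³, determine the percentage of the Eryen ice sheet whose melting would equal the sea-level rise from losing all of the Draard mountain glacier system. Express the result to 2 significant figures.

≈ 0.37 %

Equal sea-level rise means equal mass of meltwater, i.e. equal mass of ice lost.
Ice mass of Draard: 8.436×10^13 kg; ice mass of Eryen: 2.250×10^16 kg.
Fraction required = 8.436×10^13 / 2.250×10^16 = 3.75×10^-3 → 0.37 %.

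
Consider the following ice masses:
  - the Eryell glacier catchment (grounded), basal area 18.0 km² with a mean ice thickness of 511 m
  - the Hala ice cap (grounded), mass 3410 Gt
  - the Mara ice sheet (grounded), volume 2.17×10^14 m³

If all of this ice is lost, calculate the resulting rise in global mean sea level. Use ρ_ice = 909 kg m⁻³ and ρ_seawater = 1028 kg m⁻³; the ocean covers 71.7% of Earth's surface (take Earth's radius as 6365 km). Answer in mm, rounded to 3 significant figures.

≈ 535 mm

Eryell: ice volume = 18.0 km² × 511 m = 9.198 km³; 9.198 × (909/1028) = 8.133 km³ of water.
Hala: 3410 Gt = 3.410×10^15 kg; dividing by ρ_w = 1028 kg m⁻³ gives 3.317×10^12 m³ of water.
Mara: 2.17×10^14 m³ × (909/1028) = 1.919×10^14 m³ of water.
Total added water ≈ 1.952×10^14 m³ over 3.65×10^14 m² → Δh = 0.535 m = 535 mm.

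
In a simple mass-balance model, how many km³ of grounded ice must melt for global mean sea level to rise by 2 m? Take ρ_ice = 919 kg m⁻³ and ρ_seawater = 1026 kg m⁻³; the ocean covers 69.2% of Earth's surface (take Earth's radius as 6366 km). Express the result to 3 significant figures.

≈ 7.87×10^5 km³

Required water volume = Δh × A = 2 m × 3.52×10^14 m² = 7.048×10^14 m³ = 7.048×10^5 km³.
Ice volume = water volume × ρ_w/ρ_ice = 7.048×10^5 × 1026/919 = 7.87×10^5 km³.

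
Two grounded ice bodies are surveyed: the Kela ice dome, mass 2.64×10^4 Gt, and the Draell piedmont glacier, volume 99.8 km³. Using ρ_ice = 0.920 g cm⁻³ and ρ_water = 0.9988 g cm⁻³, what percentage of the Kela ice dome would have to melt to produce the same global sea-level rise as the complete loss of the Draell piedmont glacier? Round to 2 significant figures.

Equal sea-level rise means equal mass of meltwater, i.e. equal mass of ice lost.
Ice mass of Draell: 9.182×10^13 kg; ice mass of Kela: 2.640×10^16 kg.
Fraction required = 9.182×10^13 / 2.640×10^16 = 3.48×10^-3 → 0.35 %.

≈ 0.35 %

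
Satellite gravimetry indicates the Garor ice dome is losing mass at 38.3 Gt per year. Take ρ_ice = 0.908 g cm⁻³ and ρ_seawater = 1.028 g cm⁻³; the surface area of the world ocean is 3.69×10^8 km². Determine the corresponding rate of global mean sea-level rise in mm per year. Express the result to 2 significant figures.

≈ 0.10 mm/yr

ρ_w = 1.028 g cm⁻³ = 1028 kg m⁻³. Annual water volume added = 38.3 Gt / ρ_w = 3.830×10^13 kg / 1028 kg m⁻³ = 3.726×10^10 m³.
Δh per year = 3.726×10^10 / 3.69×10^14 = 1.01×10^-4 m = 0.10 mm.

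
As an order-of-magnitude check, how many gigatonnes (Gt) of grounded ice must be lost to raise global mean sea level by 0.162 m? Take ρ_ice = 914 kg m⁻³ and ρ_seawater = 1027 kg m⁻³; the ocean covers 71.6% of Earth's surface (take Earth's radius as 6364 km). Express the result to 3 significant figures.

≈ 6.06×10^4 Gt

Required water volume = Δh × A = 0.162 m × 3.64×10^14 m² = 5.903×10^13 m³.
ρ_w = 1027 kg m⁻³, so the mass of water = 5.903×10^13 m³ × 1027 kg m⁻³ = 6.063×10^16 kg = 6.06×10^4 Gt (and the same mass of ice, by conservation).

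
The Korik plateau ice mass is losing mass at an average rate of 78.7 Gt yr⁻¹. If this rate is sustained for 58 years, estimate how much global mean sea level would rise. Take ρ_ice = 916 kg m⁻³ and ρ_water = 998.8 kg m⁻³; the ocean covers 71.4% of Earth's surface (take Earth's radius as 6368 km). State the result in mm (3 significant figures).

≈ 12.6 mm

Total mass lost = 78.7 Gt/yr × 58 yr = 4565 Gt = 4.565×10^15 kg.
ρ_w = 998.8 kg m⁻³, so water volume = 4.565×10^15 / 998.8 = 4.570×10^12 m³.
Δh = 4.570×10^12 / 3.64×10^14 = 0.0126 m = 12.6 mm.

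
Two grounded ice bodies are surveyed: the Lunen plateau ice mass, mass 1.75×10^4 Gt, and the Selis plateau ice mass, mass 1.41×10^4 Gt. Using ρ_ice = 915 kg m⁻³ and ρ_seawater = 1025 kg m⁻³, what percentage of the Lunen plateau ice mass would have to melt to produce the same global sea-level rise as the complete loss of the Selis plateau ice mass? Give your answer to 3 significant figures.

Equal sea-level rise means equal mass of meltwater, i.e. equal mass of ice lost.
Ice mass of Selis: 1.410×10^16 kg; ice mass of Lunen: 1.750×10^16 kg.
Fraction required = 1.410×10^16 / 1.750×10^16 = 0.806 → 80.6 %.

≈ 80.6 %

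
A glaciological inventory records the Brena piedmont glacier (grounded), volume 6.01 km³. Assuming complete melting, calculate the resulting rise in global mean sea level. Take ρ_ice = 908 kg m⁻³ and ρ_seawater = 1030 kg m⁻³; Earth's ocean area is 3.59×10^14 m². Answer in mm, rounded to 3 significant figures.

Brena: 6.01 km³ × (908/1030) = 5.298 km³ of water.
Spread over 3.59×10^14 m² of ocean, Δh = 5.298×10^9 / 3.59×10^14 = 1.48×10^-5 m = 0.0148 mm.

≈ 0.0148 mm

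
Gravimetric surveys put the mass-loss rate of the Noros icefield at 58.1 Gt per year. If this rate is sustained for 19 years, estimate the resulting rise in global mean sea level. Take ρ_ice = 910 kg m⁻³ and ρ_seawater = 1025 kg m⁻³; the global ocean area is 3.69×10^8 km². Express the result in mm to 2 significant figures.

≈ 2.9 mm

Total mass lost = 58.1 Gt/yr × 19 yr = 1104 Gt = 1.104×10^15 kg.
ρ_w = 1025 kg m⁻³, so water volume = 1.104×10^15 / 1025 = 1.077×10^12 m³.
Δh = 1.077×10^12 / 3.69×10^14 = 2.92×10^-3 m = 2.9 mm.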